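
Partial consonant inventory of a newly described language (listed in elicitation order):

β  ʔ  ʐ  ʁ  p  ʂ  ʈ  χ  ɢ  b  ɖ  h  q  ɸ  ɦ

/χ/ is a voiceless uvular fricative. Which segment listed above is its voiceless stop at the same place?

/q/

The voiceless stop at the same place is a voiceless uvular stop — in this inventory, /q/.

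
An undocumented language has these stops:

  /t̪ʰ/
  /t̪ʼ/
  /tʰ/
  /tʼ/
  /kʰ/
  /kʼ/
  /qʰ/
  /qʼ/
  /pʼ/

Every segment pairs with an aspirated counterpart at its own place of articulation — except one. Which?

Dental: /t̪ʰ/ ~ /t̪ʼ/
Alveolar: /tʰ/ ~ /tʼ/
Velar: /kʰ/ ~ /kʼ/
Uvular: /qʰ/ ~ /qʼ/
Bilabial: only /pʼ/ (ejective); no aspirated partner.
So /pʼ/ is the unpaired segment.

/pʼ/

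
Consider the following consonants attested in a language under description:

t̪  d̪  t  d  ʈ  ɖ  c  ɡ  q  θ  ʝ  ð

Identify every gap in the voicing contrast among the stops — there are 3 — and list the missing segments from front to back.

/ɟ/, /k/, /ɢ/

Voiceless: /t̪/ (dental), /t/ (alveolar), /ʈ/ (retroflex), /c/ (palatal), /q/ (uvular).
Voiced: /d̪/ (dental), /d/ (alveolar), /ɖ/ (retroflex), /ɡ/ (velar).
Gaps, from front to back: palatal lacks voiced (/ɟ/); velar lacks voiceless (/k/); uvular lacks voiced (/ɢ/).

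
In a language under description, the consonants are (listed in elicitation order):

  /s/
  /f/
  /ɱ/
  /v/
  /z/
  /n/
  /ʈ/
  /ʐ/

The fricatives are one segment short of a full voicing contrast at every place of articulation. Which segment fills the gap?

/ʂ/

labiodental: voiceless /f/, voiced /v/.
alveolar: voiceless /s/, voiced /z/.
retroflex: voiceless —, voiced /ʐ/.
The retroflex row has no voiceless member, so the gap is the voiceless retroflex fricative /ʂ/.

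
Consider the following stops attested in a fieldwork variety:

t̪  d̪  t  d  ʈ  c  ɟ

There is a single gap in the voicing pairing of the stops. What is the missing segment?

/ɖ/

dental: voiceless /t̪/, voiced /d̪/.
alveolar: voiceless /t/, voiced /d/.
retroflex: voiceless /ʈ/, voiced —.
palatal: voiceless /c/, voiced /ɟ/.
The retroflex row has no voiced member, so the gap is the voiced retroflex stop /ɖ/.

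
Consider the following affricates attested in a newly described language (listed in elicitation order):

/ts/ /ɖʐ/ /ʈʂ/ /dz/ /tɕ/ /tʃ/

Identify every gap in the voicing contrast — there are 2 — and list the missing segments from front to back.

Voiceless: /ts/ (alveolar), /tʃ/ (postalveolar), /ʈʂ/ (retroflex), /tɕ/ (alveolo-palatal).
Voiced: /dz/ (alveolar), /ɖʐ/ (retroflex).
Gaps, from front to back: postalveolar lacks voiced (/dʒ/); alveolo-palatal lacks voiced (/dʑ/).

/dʒ/, /dʑ/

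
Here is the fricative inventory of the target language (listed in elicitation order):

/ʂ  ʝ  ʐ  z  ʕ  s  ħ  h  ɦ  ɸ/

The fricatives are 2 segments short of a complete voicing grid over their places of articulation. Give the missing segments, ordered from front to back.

/β/, /ç/

place of articulation  voiceless  voiced  
bilabial          ɸ         —       
alveolar          s         z       
retroflex         ʂ         ʐ       
palatal           —         ʝ       
pharyngeal        ħ         ʕ       
glottal           h         ɦ       
Gaps, from front to back: bilabial lacks voiced (/β/); palatal lacks voiceless (/ç/).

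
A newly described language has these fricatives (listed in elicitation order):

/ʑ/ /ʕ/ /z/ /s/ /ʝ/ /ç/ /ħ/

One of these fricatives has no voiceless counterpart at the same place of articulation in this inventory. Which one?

/ʑ/

Alveolar: /s/ ~ /z/
Palatal: /ç/ ~ /ʝ/
Pharyngeal: /ħ/ ~ /ʕ/
Alveolo-palatal: only /ʑ/ (voiced); no voiceless partner.
So /ʑ/ is the unpaired segment.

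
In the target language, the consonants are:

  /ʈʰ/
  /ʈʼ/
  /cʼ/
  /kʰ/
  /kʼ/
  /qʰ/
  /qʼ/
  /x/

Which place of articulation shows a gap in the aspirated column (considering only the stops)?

palatal

retroflex: aspirated /ʈʰ/, ejective /ʈʼ/.
palatal: aspirated —, ejective /cʼ/.
velar: aspirated /kʰ/, ejective /kʼ/.
uvular: aspirated /qʰ/, ejective /qʼ/.
Every place of articulation has an aspirated member except palatal, where /cʰ/ would be expected.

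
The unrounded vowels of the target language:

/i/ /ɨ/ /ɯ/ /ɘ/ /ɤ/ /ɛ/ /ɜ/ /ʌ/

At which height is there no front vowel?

high-mid

high: front /i/, central /ɨ/, back /ɯ/.
high-mid: front —, central /ɘ/, back /ɤ/.
low-mid: front /ɛ/, central /ɜ/, back /ʌ/.
Every height has a front member except high-mid, where /e/ would be expected.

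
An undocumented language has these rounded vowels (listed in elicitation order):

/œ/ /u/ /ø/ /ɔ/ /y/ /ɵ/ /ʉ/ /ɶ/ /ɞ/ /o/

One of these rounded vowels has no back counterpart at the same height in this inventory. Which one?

/ɶ/

High: /y/ ~ /ʉ/ ~ /u/
High-mid: /ø/ ~ /ɵ/ ~ /o/
Low-mid: /œ/ ~ /ɞ/ ~ /ɔ/
Low: only /ɶ/ (front); no back partner.
So /ɶ/ is the unpaired segment.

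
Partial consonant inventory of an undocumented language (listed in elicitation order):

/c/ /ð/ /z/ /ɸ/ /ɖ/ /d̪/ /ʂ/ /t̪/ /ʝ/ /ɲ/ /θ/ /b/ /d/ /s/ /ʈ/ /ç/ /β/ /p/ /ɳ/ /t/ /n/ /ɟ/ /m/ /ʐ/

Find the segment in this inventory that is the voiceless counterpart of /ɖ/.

/ʈ/

/ɖ/ is a voiced retroflex stop.
The voiceless counterpart is a voiceless retroflex stop — in this inventory, /ʈ/.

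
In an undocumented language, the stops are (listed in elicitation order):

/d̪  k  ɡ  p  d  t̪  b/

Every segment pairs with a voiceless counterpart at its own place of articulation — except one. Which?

/d/

Bilabial: /p/ ~ /b/
Dental: /t̪/ ~ /d̪/
Velar: /k/ ~ /ɡ/
Alveolar: only /d/ (voiced); no voiceless partner.
So /d/ is the unpaired segment.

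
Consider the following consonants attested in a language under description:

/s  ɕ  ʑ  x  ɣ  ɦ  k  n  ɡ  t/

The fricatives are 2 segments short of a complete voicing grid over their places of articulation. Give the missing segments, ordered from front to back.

/z/, /h/

place of articulation  voiceless  voiced  
alveolar          s         —       
alveolo-palatal   ɕ         ʑ       
velar             x         ɣ       
glottal           —         ɦ       
Gaps, from front to back: alveolar lacks voiced (/z/); glottal lacks voiceless (/h/).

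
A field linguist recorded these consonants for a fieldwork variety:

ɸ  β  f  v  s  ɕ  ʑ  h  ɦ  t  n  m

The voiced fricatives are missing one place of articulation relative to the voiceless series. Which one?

alveolar

place of articulation  voiceless  voiced  
bilabial          ɸ         β       
labiodental       f         v       
alveolar          s         —       
alveolo-palatal   ɕ         ʑ       
glottal           h         ɦ       
Every place of articulation has a voiced member except alveolar, where /z/ would be expected.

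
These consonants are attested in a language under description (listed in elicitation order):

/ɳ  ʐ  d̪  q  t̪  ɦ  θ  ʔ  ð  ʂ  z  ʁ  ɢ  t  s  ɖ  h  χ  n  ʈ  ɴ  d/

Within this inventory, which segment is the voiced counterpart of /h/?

/ɦ/

/h/ is a voiceless glottal fricative.
The voiced counterpart is a voiced glottal fricative — in this inventory, /ɦ/.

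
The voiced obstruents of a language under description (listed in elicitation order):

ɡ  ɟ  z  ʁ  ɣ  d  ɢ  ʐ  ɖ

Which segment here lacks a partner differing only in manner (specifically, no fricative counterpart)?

Alveolar: /d/ ~ /z/
Retroflex: /ɖ/ ~ /ʐ/
Velar: /ɡ/ ~ /ɣ/
Uvular: /ɢ/ ~ /ʁ/
Palatal: only /ɟ/ (stop); no fricative partner.
So /ɟ/ is the unpaired segment.

/ɟ/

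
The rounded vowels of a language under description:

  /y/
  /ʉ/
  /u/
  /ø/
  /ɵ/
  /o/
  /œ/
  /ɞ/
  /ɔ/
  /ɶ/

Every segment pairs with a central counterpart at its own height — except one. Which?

High: /y/ ~ /ʉ/ ~ /u/
High-mid: /ø/ ~ /ɵ/ ~ /o/
Low-mid: /œ/ ~ /ɞ/ ~ /ɔ/
Low: only /ɶ/ (front); no central partner.
So /ɶ/ is the unpaired segment.

/ɶ/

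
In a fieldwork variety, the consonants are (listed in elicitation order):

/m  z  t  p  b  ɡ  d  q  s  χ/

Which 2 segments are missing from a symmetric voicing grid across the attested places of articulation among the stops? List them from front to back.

/k/, /ɢ/

bilabial: voiceless /p/, voiced /b/.
alveolar: voiceless /t/, voiced /d/.
velar: voiceless —, voiced /ɡ/.
uvular: voiceless /q/, voiced —.
Gaps, from front to back: velar lacks voiceless (/k/); uvular lacks voiced (/ɢ/).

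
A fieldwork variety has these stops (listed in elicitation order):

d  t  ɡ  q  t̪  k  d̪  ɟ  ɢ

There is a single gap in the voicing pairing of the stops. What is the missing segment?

/c/

place of articulation  voiceless  voiced  
dental            t̪        d̪      
alveolar          t         d       
palatal           —         ɟ       
velar             k         ɡ       
uvular            q         ɢ       
The palatal row has no voiceless member, so the gap is the voiceless palatal stop /c/.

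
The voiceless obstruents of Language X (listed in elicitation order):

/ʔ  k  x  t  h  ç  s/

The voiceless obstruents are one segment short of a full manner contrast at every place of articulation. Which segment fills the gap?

place of articulation  stop      fricative
alveolar          t         s       
palatal           —         ç       
velar             k         x       
glottal           ʔ         h       
The palatal row has no stop member, so the gap is the palatal stop /c/.

/c/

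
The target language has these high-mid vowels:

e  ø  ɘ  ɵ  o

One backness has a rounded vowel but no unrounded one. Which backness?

backness          unrounded  rounded 
front             e         ø       
central           ɘ         ɵ       
back              —         o       
Every backness has an unrounded member except back, where /ɤ/ would be expected.

back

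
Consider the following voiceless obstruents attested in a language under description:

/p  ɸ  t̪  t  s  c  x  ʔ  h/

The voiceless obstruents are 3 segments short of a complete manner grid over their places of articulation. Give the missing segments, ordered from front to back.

bilabial: stop /p/, fricative /ɸ/.
dental: stop /t̪/, fricative —.
alveolar: stop /t/, fricative /s/.
palatal: stop /c/, fricative —.
velar: stop —, fricative /x/.
glottal: stop /ʔ/, fricative /h/.
Gaps, from front to back: dental lacks fricative (/θ/); palatal lacks fricative (/ç/); velar lacks stop (/k/).

/θ/, /ç/, /k/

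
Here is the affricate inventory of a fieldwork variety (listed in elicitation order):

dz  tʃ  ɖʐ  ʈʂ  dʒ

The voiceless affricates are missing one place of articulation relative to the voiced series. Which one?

place of articulation  voiceless  voiced  
alveolar          —         dz      
postalveolar      tʃ        dʒ      
retroflex         ʈʂ        ɖʐ      
Every place of articulation has a voiceless member except alveolar, where /ts/ would be expected.

alveolar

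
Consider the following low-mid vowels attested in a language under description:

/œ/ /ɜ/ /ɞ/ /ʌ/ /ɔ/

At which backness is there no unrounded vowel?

front: unrounded —, rounded /œ/.
central: unrounded /ɜ/, rounded /ɞ/.
back: unrounded /ʌ/, rounded /ɔ/.
Every backness has an unrounded member except front, where /ɛ/ would be expected.

front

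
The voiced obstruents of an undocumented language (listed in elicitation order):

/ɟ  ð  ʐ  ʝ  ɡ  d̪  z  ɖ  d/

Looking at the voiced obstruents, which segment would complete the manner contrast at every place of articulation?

Stop: /d̪/ (dental), /d/ (alveolar), /ɖ/ (retroflex), /ɟ/ (palatal), /ɡ/ (velar).
Fricative: /ð/ (dental), /z/ (alveolar), /ʐ/ (retroflex), /ʝ/ (palatal).
The velar row has no fricative member, so the gap is the velar fricative /ɣ/.

/ɣ/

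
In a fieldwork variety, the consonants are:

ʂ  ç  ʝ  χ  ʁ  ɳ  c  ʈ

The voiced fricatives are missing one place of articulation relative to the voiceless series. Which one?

place of articulation  voiceless  voiced  
retroflex         ʂ         —       
palatal           ç         ʝ       
uvular            χ         ʁ       
Every place of articulation has a voiced member except retroflex, where /ʐ/ would be expected.

retroflex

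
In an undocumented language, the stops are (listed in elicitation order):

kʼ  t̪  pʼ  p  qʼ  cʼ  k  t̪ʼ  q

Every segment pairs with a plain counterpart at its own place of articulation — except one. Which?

Bilabial: /p/ ~ /pʼ/
Dental: /t̪/ ~ /t̪ʼ/
Velar: /k/ ~ /kʼ/
Uvular: /q/ ~ /qʼ/
Palatal: only /cʼ/ (ejective); no plain partner.
So /cʼ/ is the unpaired segment.

/cʼ/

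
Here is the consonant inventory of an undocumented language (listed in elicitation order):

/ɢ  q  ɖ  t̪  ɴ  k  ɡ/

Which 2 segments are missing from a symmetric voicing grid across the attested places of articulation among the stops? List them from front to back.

dental: voiceless /t̪/, voiced —.
retroflex: voiceless —, voiced /ɖ/.
velar: voiceless /k/, voiced /ɡ/.
uvular: voiceless /q/, voiced /ɢ/.
Gaps, from front to back: dental lacks voiced (/d̪/); retroflex lacks voiceless (/ʈ/).

/d̪/, /ʈ/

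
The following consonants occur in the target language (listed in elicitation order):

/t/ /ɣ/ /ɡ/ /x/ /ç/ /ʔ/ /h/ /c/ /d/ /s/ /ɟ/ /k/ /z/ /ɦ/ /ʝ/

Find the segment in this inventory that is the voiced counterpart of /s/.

/z/

/s/ is a voiceless alveolar fricative.
The voiced counterpart is a voiced alveolar fricative — in this inventory, /z/.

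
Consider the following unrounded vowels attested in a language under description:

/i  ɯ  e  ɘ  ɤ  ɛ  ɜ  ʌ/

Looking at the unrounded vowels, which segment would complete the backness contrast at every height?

high: front /i/, central —, back /ɯ/.
high-mid: front /e/, central /ɘ/, back /ɤ/.
low-mid: front /ɛ/, central /ɜ/, back /ʌ/.
The high row has no central member, so the gap is the high central unrounded vowel /ɨ/.

/ɨ/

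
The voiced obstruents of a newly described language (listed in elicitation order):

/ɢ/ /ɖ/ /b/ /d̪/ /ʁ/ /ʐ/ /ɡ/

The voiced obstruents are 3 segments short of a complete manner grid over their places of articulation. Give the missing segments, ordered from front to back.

/β/, /ð/, /ɣ/

Stop: /b/ (bilabial), /d̪/ (dental), /ɖ/ (retroflex), /ɡ/ (velar), /ɢ/ (uvular).
Fricative: /ʐ/ (retroflex), /ʁ/ (uvular).
Gaps, from front to back: bilabial lacks fricative (/β/); dental lacks fricative (/ð/); velar lacks fricative (/ɣ/).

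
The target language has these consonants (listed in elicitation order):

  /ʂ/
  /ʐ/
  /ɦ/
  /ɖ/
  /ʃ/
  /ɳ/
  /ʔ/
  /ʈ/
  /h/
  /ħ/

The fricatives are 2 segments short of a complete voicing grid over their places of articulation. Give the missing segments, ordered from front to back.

Voiceless: /ʃ/ (postalveolar), /ʂ/ (retroflex), /ħ/ (pharyngeal), /h/ (glottal).
Voiced: /ʐ/ (retroflex), /ɦ/ (glottal).
Gaps, from front to back: postalveolar lacks voiced (/ʒ/); pharyngeal lacks voiced (/ʕ/).

/ʒ/, /ʕ/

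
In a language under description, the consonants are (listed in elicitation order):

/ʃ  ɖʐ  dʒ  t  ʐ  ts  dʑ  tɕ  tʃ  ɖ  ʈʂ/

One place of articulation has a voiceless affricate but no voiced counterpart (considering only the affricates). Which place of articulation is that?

alveolar

alveolar: voiceless /ts/, voiced —.
postalveolar: voiceless /tʃ/, voiced /dʒ/.
retroflex: voiceless /ʈʂ/, voiced /ɖʐ/.
alveolo-palatal: voiceless /tɕ/, voiced /dʑ/.
Every place of articulation has a voiced member except alveolar, where /dz/ would be expected.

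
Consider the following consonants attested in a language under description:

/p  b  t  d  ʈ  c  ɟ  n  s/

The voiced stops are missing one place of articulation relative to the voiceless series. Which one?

Voiceless: /p/ (bilabial), /t/ (alveolar), /ʈ/ (retroflex), /c/ (palatal).
Voiced: /b/ (bilabial), /d/ (alveolar), /ɟ/ (palatal).
Every place of articulation has a voiced member except retroflex, where /ɖ/ would be expected.

retroflex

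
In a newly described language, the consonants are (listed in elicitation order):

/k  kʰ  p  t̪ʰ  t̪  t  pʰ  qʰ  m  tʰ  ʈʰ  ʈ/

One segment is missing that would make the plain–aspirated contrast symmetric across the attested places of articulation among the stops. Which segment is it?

place of articulation  plain     aspirated
bilabial          p         pʰ      
dental            t̪        t̪ʰ     
alveolar          t         tʰ      
retroflex         ʈ         ʈʰ      
velar             k         kʰ      
uvular            —         qʰ      
The uvular row has no plain member, so the gap is the plain uvular stop /q/.

/q/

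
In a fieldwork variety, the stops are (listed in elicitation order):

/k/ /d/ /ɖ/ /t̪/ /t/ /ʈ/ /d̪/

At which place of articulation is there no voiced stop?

velar

place of articulation  voiceless  voiced  
dental            t̪        d̪      
alveolar          t         d       
retroflex         ʈ         ɖ       
velar             k         —       
Every place of articulation has a voiced member except velar, where /ɡ/ would be expected.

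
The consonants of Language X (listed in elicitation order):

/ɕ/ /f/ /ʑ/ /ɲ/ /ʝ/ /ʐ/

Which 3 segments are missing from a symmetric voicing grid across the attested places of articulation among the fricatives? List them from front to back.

/v/, /ʂ/, /ç/

labiodental: voiceless /f/, voiced —.
retroflex: voiceless —, voiced /ʐ/.
alveolo-palatal: voiceless /ɕ/, voiced /ʑ/.
palatal: voiceless —, voiced /ʝ/.
Gaps, from front to back: labiodental lacks voiced (/v/); retroflex lacks voiceless (/ʂ/); palatal lacks voiceless (/ç/).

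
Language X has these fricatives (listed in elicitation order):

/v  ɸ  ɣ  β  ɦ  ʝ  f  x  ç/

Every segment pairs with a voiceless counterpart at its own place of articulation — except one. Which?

/ɦ/

Bilabial: /ɸ/ ~ /β/
Labiodental: /f/ ~ /v/
Palatal: /ç/ ~ /ʝ/
Velar: /x/ ~ /ɣ/
Glottal: only /ɦ/ (voiced); no voiceless partner.
So /ɦ/ is the unpaired segment.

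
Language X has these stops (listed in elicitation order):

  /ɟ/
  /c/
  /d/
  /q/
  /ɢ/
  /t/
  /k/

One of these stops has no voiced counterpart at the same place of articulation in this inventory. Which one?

/k/

Alveolar: /t/ ~ /d/
Palatal: /c/ ~ /ɟ/
Uvular: /q/ ~ /ɢ/
Velar: only /k/ (voiceless); no voiced partner.
So /k/ is the unpaired segment.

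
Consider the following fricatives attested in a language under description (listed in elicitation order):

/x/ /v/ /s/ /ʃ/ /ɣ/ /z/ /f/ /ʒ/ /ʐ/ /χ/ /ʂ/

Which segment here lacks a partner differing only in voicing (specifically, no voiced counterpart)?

Labiodental: /f/ ~ /v/
Alveolar: /s/ ~ /z/
Postalveolar: /ʃ/ ~ /ʒ/
Retroflex: /ʂ/ ~ /ʐ/
Velar: /x/ ~ /ɣ/
Uvular: only /χ/ (voiceless); no voiced partner.
So /χ/ is the unpaired segment.

/χ/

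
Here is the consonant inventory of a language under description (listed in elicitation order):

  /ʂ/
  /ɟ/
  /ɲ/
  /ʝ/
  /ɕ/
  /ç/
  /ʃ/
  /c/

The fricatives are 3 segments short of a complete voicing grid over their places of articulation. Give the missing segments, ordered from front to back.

/ʒ/, /ʐ/, /ʑ/

place of articulation  voiceless  voiced  
postalveolar      ʃ         —       
retroflex         ʂ         —       
alveolo-palatal   ɕ         —       
palatal           ç         ʝ       
Gaps, from front to back: postalveolar lacks voiced (/ʒ/); retroflex lacks voiced (/ʐ/); alveolo-palatal lacks voiced (/ʑ/).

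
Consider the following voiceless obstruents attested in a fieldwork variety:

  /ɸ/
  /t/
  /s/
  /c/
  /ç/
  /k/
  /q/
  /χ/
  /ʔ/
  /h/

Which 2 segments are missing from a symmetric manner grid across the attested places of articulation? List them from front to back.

Stop: /t/ (alveolar), /c/ (palatal), /k/ (velar), /q/ (uvular), /ʔ/ (glottal).
Fricative: /ɸ/ (bilabial), /s/ (alveolar), /ç/ (palatal), /χ/ (uvular), /h/ (glottal).
Gaps, from front to back: bilabial lacks stop (/p/); velar lacks fricative (/x/).

/p/, /x/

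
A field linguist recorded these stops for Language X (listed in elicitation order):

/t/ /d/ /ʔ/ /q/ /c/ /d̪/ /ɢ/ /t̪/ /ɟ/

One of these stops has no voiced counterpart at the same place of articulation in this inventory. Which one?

/ʔ/

Dental: /t̪/ ~ /d̪/
Alveolar: /t/ ~ /d/
Palatal: /c/ ~ /ɟ/
Uvular: /q/ ~ /ɢ/
Glottal: only /ʔ/ (voiceless); no voiced partner.
So /ʔ/ is the unpaired segment.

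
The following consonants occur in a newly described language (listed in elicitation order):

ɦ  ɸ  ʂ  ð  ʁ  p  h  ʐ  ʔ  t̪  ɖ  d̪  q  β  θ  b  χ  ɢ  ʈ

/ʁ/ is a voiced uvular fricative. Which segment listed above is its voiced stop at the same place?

/ɢ/

The voiced stop at the same place is a voiced uvular stop — in this inventory, /ɢ/.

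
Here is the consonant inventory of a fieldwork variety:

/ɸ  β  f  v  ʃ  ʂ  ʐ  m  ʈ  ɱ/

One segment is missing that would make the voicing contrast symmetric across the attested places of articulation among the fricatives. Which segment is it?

Voiceless: /ɸ/ (bilabial), /f/ (labiodental), /ʃ/ (postalveolar), /ʂ/ (retroflex).
Voiced: /β/ (bilabial), /v/ (labiodental), /ʐ/ (retroflex).
The postalveolar row has no voiced member, so the gap is the voiced postalveolar fricative /ʒ/.

/ʒ/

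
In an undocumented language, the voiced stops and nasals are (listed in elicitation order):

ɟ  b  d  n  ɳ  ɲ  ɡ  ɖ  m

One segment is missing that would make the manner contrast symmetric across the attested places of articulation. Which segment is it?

/ŋ/

place of articulation  oral stop  nasal   
bilabial          b         m       
alveolar          d         n       
retroflex         ɖ         ɳ       
palatal           ɟ         ɲ       
velar             ɡ         —       
The velar row has no nasal member, so the gap is the velar nasal /ŋ/.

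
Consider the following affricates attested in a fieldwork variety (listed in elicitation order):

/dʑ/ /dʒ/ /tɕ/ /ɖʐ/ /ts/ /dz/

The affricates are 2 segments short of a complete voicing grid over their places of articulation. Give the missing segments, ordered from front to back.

place of articulation  voiceless  voiced  
alveolar          ts        dz      
postalveolar      —         dʒ      
retroflex         —         ɖʐ      
alveolo-palatal   tɕ        dʑ      
Gaps, from front to back: postalveolar lacks voiceless (/tʃ/); retroflex lacks voiceless (/ʈʂ/).

/tʃ/, /ʈʂ/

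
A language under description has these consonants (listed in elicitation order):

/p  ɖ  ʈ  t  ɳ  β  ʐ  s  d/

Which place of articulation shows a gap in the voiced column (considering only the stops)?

bilabial

place of articulation  voiceless  voiced  
bilabial          p         —       
alveolar          t         d       
retroflex         ʈ         ɖ       
Every place of articulation has a voiced member except bilabial, where /b/ would be expected.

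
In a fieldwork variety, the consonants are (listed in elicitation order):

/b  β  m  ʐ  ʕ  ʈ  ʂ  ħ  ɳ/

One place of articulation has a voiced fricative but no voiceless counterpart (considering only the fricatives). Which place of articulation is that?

bilabial

place of articulation  voiceless  voiced  
bilabial          —         β       
retroflex         ʂ         ʐ       
pharyngeal        ħ         ʕ       
Every place of articulation has a voiceless member except bilabial, where /ɸ/ would be expected.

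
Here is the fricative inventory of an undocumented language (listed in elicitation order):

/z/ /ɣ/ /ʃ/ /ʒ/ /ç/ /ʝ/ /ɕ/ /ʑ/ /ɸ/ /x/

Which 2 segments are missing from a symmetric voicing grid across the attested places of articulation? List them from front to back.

/β/, /s/

Voiceless: /ɸ/ (bilabial), /ʃ/ (postalveolar), /ɕ/ (alveolo-palatal), /ç/ (palatal), /x/ (velar).
Voiced: /z/ (alveolar), /ʒ/ (postalveolar), /ʑ/ (alveolo-palatal), /ʝ/ (palatal), /ɣ/ (velar).
Gaps, from front to back: bilabial lacks voiced (/β/); alveolar lacks voiceless (/s/).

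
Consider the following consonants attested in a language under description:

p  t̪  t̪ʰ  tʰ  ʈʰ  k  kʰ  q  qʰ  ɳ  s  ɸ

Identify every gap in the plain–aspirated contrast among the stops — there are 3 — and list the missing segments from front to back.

Plain: /p/ (bilabial), /t̪/ (dental), /k/ (velar), /q/ (uvular).
Aspirated: /t̪ʰ/ (dental), /tʰ/ (alveolar), /ʈʰ/ (retroflex), /kʰ/ (velar), /qʰ/ (uvular).
Gaps, from front to back: bilabial lacks aspirated (/pʰ/); alveolar lacks plain (/t/); retroflex lacks plain (/ʈ/).

/pʰ/, /t/, /ʈ/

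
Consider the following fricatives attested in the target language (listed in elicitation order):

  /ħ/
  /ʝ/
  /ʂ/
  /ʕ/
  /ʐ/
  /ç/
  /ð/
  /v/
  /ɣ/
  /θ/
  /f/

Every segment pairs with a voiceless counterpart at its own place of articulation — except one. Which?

/ɣ/

Labiodental: /f/ ~ /v/
Dental: /θ/ ~ /ð/
Retroflex: /ʂ/ ~ /ʐ/
Palatal: /ç/ ~ /ʝ/
Pharyngeal: /ħ/ ~ /ʕ/
Velar: only /ɣ/ (voiced); no voiceless partner.
So /ɣ/ is the unpaired segment.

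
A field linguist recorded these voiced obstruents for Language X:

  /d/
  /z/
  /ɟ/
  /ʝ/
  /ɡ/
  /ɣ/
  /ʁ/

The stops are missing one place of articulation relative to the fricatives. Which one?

uvular

Stop: /d/ (alveolar), /ɟ/ (palatal), /ɡ/ (velar).
Fricative: /z/ (alveolar), /ʝ/ (palatal), /ɣ/ (velar), /ʁ/ (uvular).
Every place of articulation has a stop member except uvular, where /ɢ/ would be expected.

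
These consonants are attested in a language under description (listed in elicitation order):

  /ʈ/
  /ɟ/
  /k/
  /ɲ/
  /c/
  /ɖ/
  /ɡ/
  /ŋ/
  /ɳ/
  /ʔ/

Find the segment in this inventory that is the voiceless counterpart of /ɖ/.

/ɖ/ is a voiced retroflex stop.
The voiceless counterpart is a voiceless retroflex stop — in this inventory, /ʈ/.

/ʈ/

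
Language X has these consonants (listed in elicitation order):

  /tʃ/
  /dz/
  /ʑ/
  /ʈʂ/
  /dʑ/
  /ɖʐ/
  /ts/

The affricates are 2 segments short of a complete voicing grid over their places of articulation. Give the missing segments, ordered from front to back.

/dʒ/, /tɕ/

Voiceless: /ts/ (alveolar), /tʃ/ (postalveolar), /ʈʂ/ (retroflex).
Voiced: /dz/ (alveolar), /ɖʐ/ (retroflex), /dʑ/ (alveolo-palatal).
Gaps, from front to back: postalveolar lacks voiced (/dʒ/); alveolo-palatal lacks voiceless (/tɕ/).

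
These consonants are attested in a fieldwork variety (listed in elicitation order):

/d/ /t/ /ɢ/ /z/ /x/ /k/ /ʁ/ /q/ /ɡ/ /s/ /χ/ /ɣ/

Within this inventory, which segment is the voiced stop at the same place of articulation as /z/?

/z/ is a voiced alveolar fricative.
The voiced stop at the same place is a voiced alveolar stop — in this inventory, /d/.

/d/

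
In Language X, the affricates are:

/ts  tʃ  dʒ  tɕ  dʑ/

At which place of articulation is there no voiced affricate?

alveolar

alveolar: voiceless /ts/, voiced —.
postalveolar: voiceless /tʃ/, voiced /dʒ/.
alveolo-palatal: voiceless /tɕ/, voiced /dʑ/.
Every place of articulation has a voiced member except alveolar, where /dz/ would be expected.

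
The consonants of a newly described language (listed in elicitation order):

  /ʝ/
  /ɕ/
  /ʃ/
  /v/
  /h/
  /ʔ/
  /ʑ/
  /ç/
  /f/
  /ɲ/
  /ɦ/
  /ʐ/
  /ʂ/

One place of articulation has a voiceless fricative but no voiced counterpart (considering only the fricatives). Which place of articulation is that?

labiodental: voiceless /f/, voiced /v/.
postalveolar: voiceless /ʃ/, voiced —.
retroflex: voiceless /ʂ/, voiced /ʐ/.
alveolo-palatal: voiceless /ɕ/, voiced /ʑ/.
palatal: voiceless /ç/, voiced /ʝ/.
glottal: voiceless /h/, voiced /ɦ/.
Every place of articulation has a voiced member except postalveolar, where /ʒ/ would be expected.

postalveolar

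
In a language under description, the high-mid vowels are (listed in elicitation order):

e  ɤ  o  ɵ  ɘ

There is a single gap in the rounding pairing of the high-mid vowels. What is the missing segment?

front: unrounded /e/, rounded —.
central: unrounded /ɘ/, rounded /ɵ/.
back: unrounded /ɤ/, rounded /o/.
The front row has no rounded member, so the gap is the front rounded vowel /ø/.

/ø/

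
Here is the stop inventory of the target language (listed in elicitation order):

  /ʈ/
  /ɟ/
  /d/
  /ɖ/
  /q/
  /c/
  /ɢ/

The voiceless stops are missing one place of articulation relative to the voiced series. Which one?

alveolar: voiceless —, voiced /d/.
retroflex: voiceless /ʈ/, voiced /ɖ/.
palatal: voiceless /c/, voiced /ɟ/.
uvular: voiceless /q/, voiced /ɢ/.
Every place of articulation has a voiceless member except alveolar, where /t/ would be expected.

alveolar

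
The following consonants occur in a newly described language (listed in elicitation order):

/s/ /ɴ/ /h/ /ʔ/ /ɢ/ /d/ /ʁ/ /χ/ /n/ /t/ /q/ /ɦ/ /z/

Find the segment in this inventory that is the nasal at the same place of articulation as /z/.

/n/

/z/ is a voiced alveolar fricative.
The nasal at the same place is an alveolar nasal — in this inventory, /n/.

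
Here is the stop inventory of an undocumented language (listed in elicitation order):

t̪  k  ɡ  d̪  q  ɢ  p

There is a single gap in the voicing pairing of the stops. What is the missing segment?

/b/

place of articulation  voiceless  voiced  
bilabial          p         —       
dental            t̪        d̪      
velar             k         ɡ       
uvular            q         ɢ       
The bilabial row has no voiced member, so the gap is the voiced bilabial stop /b/.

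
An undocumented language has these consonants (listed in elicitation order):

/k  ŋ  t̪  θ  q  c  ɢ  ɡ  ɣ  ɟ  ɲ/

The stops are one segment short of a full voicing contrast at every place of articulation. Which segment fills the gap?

place of articulation  voiceless  voiced  
dental            t̪        —       
palatal           c         ɟ       
velar             k         ɡ       
uvular            q         ɢ       
The dental row has no voiced member, so the gap is the voiced dental stop /d̪/.

/d̪/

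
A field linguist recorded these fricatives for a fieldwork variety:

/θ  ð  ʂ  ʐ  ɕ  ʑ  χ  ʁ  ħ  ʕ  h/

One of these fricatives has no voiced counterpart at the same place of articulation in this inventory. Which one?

Dental: /θ/ ~ /ð/
Retroflex: /ʂ/ ~ /ʐ/
Alveolo-palatal: /ɕ/ ~ /ʑ/
Uvular: /χ/ ~ /ʁ/
Pharyngeal: /ħ/ ~ /ʕ/
Glottal: only /h/ (voiceless); no voiced partner.
So /h/ is the unpaired segment.

/h/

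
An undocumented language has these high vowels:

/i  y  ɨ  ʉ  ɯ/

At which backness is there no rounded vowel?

back

Unrounded: /i/ (front), /ɨ/ (central), /ɯ/ (back).
Rounded: /y/ (front), /ʉ/ (central).
Every backness has a rounded member except back, where /u/ would be expected.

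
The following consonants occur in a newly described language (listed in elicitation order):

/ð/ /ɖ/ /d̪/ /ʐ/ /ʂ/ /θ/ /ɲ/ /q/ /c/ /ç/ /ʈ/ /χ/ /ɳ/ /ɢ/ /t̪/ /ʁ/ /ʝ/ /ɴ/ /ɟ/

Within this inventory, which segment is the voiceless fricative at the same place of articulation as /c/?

/ç/

/c/ is a voiceless palatal stop.
The voiceless fricative at the same place is a voiceless palatal fricative — in this inventory, /ç/.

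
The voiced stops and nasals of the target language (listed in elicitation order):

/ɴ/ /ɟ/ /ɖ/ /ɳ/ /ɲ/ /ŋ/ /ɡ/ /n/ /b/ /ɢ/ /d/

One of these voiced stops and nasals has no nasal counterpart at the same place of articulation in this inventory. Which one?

Alveolar: /d/ ~ /n/
Retroflex: /ɖ/ ~ /ɳ/
Palatal: /ɟ/ ~ /ɲ/
Velar: /ɡ/ ~ /ŋ/
Uvular: /ɢ/ ~ /ɴ/
Bilabial: only /b/ (oral stop); no nasal partner.
So /b/ is the unpaired segment.

/b/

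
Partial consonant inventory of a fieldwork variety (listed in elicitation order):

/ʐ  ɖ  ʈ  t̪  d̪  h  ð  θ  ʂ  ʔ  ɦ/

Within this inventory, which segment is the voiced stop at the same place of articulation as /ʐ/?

/ɖ/

/ʐ/ is a voiced retroflex fricative.
The voiced stop at the same place is a voiced retroflex stop — in this inventory, /ɖ/.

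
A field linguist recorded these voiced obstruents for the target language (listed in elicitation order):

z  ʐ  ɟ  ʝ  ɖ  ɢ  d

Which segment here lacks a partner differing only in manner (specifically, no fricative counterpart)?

/ɢ/

Alveolar: /d/ ~ /z/
Retroflex: /ɖ/ ~ /ʐ/
Palatal: /ɟ/ ~ /ʝ/
Uvular: only /ɢ/ (stop); no fricative partner.
So /ɢ/ is the unpaired segment.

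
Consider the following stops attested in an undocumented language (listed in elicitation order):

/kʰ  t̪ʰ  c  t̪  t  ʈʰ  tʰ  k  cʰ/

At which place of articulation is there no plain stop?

retroflex

place of articulation  plain     aspirated
dental            t̪        t̪ʰ     
alveolar          t         tʰ      
retroflex         —         ʈʰ      
palatal           c         cʰ      
velar             k         kʰ      
Every place of articulation has a plain member except retroflex, where /ʈ/ would be expected.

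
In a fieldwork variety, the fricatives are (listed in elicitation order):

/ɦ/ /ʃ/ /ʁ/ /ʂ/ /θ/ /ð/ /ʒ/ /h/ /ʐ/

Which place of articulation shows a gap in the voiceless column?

uvular

Voiceless: /θ/ (dental), /ʃ/ (postalveolar), /ʂ/ (retroflex), /h/ (glottal).
Voiced: /ð/ (dental), /ʒ/ (postalveolar), /ʐ/ (retroflex), /ʁ/ (uvular), /ɦ/ (glottal).
Every place of articulation has a voiceless member except uvular, where /χ/ would be expected.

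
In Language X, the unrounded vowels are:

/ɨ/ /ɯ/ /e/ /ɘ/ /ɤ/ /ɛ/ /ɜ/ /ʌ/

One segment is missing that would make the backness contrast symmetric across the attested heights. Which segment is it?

/i/

high: front —, central /ɨ/, back /ɯ/.
high-mid: front /e/, central /ɘ/, back /ɤ/.
low-mid: front /ɛ/, central /ɜ/, back /ʌ/.
The high row has no front member, so the gap is the high front unrounded vowel /i/.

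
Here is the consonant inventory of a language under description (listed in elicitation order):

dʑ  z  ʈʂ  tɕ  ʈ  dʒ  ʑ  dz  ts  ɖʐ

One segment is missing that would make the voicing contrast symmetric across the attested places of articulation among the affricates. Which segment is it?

place of articulation  voiceless  voiced  
alveolar          ts        dz      
postalveolar      —         dʒ      
retroflex         ʈʂ        ɖʐ      
alveolo-palatal   tɕ        dʑ      
The postalveolar row has no voiceless member, so the gap is the voiceless postalveolar affricate /tʃ/.

/tʃ/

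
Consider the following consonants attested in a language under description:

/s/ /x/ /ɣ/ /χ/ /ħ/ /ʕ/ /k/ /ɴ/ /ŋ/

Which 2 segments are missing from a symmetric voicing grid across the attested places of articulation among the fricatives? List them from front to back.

/z/, /ʁ/

alveolar: voiceless /s/, voiced —.
velar: voiceless /x/, voiced /ɣ/.
uvular: voiceless /χ/, voiced —.
pharyngeal: voiceless /ħ/, voiced /ʕ/.
Gaps, from front to back: alveolar lacks voiced (/z/); uvular lacks voiced (/ʁ/).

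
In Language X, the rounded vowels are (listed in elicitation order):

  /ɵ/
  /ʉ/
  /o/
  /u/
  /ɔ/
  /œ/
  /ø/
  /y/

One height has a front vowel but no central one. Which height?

low-mid

Front: /y/ (high), /ø/ (high-mid), /œ/ (low-mid).
Central: /ʉ/ (high), /ɵ/ (high-mid).
Back: /u/ (high), /o/ (high-mid), /ɔ/ (low-mid).
Every height has a central member except low-mid, where /ɞ/ would be expected.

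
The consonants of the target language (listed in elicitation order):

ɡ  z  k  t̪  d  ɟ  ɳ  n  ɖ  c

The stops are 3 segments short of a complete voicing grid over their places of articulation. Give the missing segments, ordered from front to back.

dental: voiceless /t̪/, voiced —.
alveolar: voiceless —, voiced /d/.
retroflex: voiceless —, voiced /ɖ/.
palatal: voiceless /c/, voiced /ɟ/.
velar: voiceless /k/, voiced /ɡ/.
Gaps, from front to back: dental lacks voiced (/d̪/); alveolar lacks voiceless (/t/); retroflex lacks voiceless (/ʈ/).

/d̪/, /t/, /ʈ/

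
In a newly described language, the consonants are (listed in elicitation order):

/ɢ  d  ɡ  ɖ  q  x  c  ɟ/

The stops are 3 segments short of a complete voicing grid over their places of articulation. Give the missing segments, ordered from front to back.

alveolar: voiceless —, voiced /d/.
retroflex: voiceless —, voiced /ɖ/.
palatal: voiceless /c/, voiced /ɟ/.
velar: voiceless —, voiced /ɡ/.
uvular: voiceless /q/, voiced /ɢ/.
Gaps, from front to back: alveolar lacks voiceless (/t/); retroflex lacks voiceless (/ʈ/); velar lacks voiceless (/k/).

/t/, /ʈ/, /k/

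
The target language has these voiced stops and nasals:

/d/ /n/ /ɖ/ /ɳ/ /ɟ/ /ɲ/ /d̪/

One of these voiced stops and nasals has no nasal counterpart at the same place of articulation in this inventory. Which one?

Alveolar: /d/ ~ /n/
Retroflex: /ɖ/ ~ /ɳ/
Palatal: /ɟ/ ~ /ɲ/
Dental: only /d̪/ (oral stop); no nasal partner.
So /d̪/ is the unpaired segment.

/d̪/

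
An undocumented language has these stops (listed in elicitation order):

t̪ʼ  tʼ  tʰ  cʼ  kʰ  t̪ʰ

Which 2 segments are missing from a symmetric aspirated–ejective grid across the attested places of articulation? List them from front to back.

/cʰ/, /kʼ/

place of articulation  aspirated  ejective
dental            t̪ʰ       t̪ʼ     
alveolar          tʰ        tʼ      
palatal           —         cʼ      
velar             kʰ        —       
Gaps, from front to back: palatal lacks aspirated (/cʰ/); velar lacks ejective (/kʼ/).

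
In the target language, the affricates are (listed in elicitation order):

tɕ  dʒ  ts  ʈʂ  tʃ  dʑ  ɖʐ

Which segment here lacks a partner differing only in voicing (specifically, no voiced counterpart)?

/ts/

Postalveolar: /tʃ/ ~ /dʒ/
Retroflex: /ʈʂ/ ~ /ɖʐ/
Alveolo-palatal: /tɕ/ ~ /dʑ/
Alveolar: only /ts/ (voiceless); no voiced partner.
So /ts/ is the unpaired segment.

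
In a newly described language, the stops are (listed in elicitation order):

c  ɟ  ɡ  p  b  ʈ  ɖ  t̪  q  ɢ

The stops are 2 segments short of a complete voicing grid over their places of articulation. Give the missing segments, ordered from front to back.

/d̪/, /k/

Voiceless: /p/ (bilabial), /t̪/ (dental), /ʈ/ (retroflex), /c/ (palatal), /q/ (uvular).
Voiced: /b/ (bilabial), /ɖ/ (retroflex), /ɟ/ (palatal), /ɡ/ (velar), /ɢ/ (uvular).
Gaps, from front to back: dental lacks voiced (/d̪/); velar lacks voiceless (/k/).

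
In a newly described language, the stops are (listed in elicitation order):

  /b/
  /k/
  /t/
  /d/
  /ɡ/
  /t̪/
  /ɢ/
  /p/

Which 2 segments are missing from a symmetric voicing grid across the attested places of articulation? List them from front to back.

Voiceless: /p/ (bilabial), /t̪/ (dental), /t/ (alveolar), /k/ (velar).
Voiced: /b/ (bilabial), /d/ (alveolar), /ɡ/ (velar), /ɢ/ (uvular).
Gaps, from front to back: dental lacks voiced (/d̪/); uvular lacks voiceless (/q/).

/d̪/, /q/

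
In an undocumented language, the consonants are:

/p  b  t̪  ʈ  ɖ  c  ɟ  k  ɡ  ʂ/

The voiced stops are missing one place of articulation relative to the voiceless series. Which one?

dental

Voiceless: /p/ (bilabial), /t̪/ (dental), /ʈ/ (retroflex), /c/ (palatal), /k/ (velar).
Voiced: /b/ (bilabial), /ɖ/ (retroflex), /ɟ/ (palatal), /ɡ/ (velar).
Every place of articulation has a voiced member except dental, where /d̪/ would be expected.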